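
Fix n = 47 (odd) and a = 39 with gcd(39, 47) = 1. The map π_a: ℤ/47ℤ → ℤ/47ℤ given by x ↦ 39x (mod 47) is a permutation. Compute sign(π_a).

Trace 25: π^k(25) = [25, 35, 2, 31, 34, 10, 14] for k=0..6.
Decompose π into cycles: lengths [46, 1] (2 cycles, including the fixed point 0).
47 − 2 = 45 transpositions; sign(π) = (−1)^45 = -1.

-1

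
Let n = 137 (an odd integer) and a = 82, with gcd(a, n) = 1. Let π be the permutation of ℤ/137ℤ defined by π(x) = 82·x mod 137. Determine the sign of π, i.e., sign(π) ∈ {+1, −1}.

Orbit of 5 under x↦82x: [5, 136, 55, 126, 57, 16, 79]… (length divides ord_137(82)).
2 cycles of lengths [136, 1].
Σ(ℓ_i−1) = 137−2 = 135; sign = (−1)^135 = -1.

-1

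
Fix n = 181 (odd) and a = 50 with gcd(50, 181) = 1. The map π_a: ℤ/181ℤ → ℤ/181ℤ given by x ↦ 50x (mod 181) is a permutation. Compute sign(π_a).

-1

Orbit of 33 under x↦50x: [33, 21, 145, 10, 138, 22, 14]… (length divides ord_181(50)).
Cycle type of π: 180 + 1; total 2 cycles.
Σ(ℓ_i−1) = 181−2 = 179; sign = (−1)^179 = -1.
Via Zolotarev, sign(π_{50}) = (50|181) = -1.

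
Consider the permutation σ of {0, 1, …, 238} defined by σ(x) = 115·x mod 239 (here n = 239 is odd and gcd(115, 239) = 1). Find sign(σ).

Trace 72: π^k(72) = [72, 154, 24, 131, 8, 203, 162] for k=0..6.
Decompose π into cycles: lengths [238, 1] (2 cycles, including the fixed point 0).
n − c = 239 − 2 = 237; sign = (−1)^237 = -1.
The Jacobi symbol (115|239) = -1 (Zolotarev) agrees.

-1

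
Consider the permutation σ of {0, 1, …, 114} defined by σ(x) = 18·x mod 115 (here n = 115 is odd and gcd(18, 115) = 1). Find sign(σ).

-1

Start at x=1: 1 → 18 → 94 → 82 → 96 → 3 → 54 → … (one orbit).
Cycle lengths of π_18 on ℤ/115ℤ: [44, 44, 11, 11, 4, 1]; 6 cycles in total.
Σ(ℓ_i−1) = 115−6 = 109; sign = (−1)^109 = -1.
Via Zolotarev, sign(π_{18}) = (18|115) = -1.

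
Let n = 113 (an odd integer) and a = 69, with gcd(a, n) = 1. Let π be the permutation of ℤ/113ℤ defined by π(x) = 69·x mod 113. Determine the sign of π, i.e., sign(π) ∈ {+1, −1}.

Orbit of 112 under x↦69x: [112, 44, 98, 95, 1, 69, 15]… (length divides ord_113(69)).
Decompose π into cycles: lengths [8, 8, 8, 8, 8, 8, 8, 8, 8, 8, 8, 8, 8, 8, 1] (15 cycles, including the fixed point 0).
15 cycles on 113: each ℓ→(−1)^(ℓ−1), product (−1)^98 = +1.
Via Zolotarev, sign(π_{69}) = (69|113) = +1.

+1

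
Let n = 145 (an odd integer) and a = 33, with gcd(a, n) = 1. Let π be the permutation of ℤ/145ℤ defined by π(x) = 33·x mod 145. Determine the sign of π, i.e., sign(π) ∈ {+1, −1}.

-1

Start at x=16: 16 → 93 → 24 → 67 → 36 → 28 → 54 → … (one orbit).
8 cycles of lengths [28, 28, 28, 28, 14, 14, 4, 1].
n − c = 145 − 8 = 137; sign = (−1)^137 = -1.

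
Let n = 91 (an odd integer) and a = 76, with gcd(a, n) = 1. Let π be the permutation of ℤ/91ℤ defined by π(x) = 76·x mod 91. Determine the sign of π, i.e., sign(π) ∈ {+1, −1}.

+1

Start at x=6: 6 → 1 → 76 → 43 → 83 → 29 → 20 → … (one orbit).
π_76 has 11 disjoint cycles with lengths [12, 12, 12, 12, 12, 12, 12, 2, 2, 2, 1] on {0,…,90}.
91 − 11 = 80 transpositions; sign(π) = (−1)^80 = +1.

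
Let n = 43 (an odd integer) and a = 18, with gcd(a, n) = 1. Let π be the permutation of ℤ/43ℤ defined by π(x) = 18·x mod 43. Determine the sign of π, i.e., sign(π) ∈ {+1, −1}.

-1

Trace 10: π^k(10) = [10, 8, 15, 12, 1, 18, 23] for k=0..6.
Cycle lengths of π_18 on ℤ/43ℤ: [42, 1]; 2 cycles in total.
Σ(ℓ_i−1) = 43−2 = 41; sign = (−1)^41 = -1.
Zolotarev: (18|43) = -1, matching the cycle-count sign.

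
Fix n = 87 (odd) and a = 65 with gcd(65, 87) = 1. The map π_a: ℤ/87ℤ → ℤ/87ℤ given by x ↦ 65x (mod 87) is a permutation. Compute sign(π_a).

-1

Orbit of 52 under x↦65x: [52, 74, 25, 59, 7, 20, 82]… (length divides ord_87(65)).
Cycle lengths of π_65 on ℤ/87ℤ: [14, 14, 14, 14, 7, 7, 7, 7, 2, 1]; 10 cycles in total.
sign(π) = (−1)^{n − #cycles} = (−1)^{87−10} = (−1)^77 = -1.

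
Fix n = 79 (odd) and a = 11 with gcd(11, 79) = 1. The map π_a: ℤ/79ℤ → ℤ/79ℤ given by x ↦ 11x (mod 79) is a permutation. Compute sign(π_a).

+1

Orbit of 9 under x↦11x: [9, 20, 62, 50, 76, 46, 32]… (length divides ord_79(11)).
Cycle type of π: 39×2 + 1; total 3 cycles.
With 3 cycles on 79 points, sign = (−1)^{79−3} = +1.
Zolotarev: (11|79) = +1, matching the cycle-count sign.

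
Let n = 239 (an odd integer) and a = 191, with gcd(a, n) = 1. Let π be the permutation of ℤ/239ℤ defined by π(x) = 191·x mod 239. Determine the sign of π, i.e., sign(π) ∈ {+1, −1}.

Orbit of 143 under x↦191x: [143, 67, 130, 213, 53, 85, 222]… (length divides ord_239(191)).
Cycle type of π: 238 + 1; total 2 cycles.
239 − 2 = 237 transpositions; sign(π) = (−1)^237 = -1.
(191|239)_J = -1 (Zolotarev's lemma cross-check).

-1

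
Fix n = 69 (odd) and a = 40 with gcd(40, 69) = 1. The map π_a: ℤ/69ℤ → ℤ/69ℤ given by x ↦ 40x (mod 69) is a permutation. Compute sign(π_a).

Start at x=1: 1 → 40 → 13 → 37 → 31 → 67 → 58 → … (one orbit).
Cycle lengths of π_40 on ℤ/69ℤ: [22, 22, 22, 1, 1, 1]; 6 cycles in total.
Σ(ℓ_i−1) = 69−6 = 63; sign = (−1)^63 = -1.
Via Zolotarev, sign(π_{40}) = (40|69) = -1.

-1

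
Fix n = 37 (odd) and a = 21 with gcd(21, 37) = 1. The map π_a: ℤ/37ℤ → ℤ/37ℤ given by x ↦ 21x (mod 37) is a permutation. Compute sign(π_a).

Trace 30: π^k(30) = [30, 1, 21, 34, 11, 9, 4] for k=0..6.
Cycle type of π: 18×2 + 1; total 3 cycles.
n − c = 37 − 3 = 34; sign = (−1)^34 = +1.

+1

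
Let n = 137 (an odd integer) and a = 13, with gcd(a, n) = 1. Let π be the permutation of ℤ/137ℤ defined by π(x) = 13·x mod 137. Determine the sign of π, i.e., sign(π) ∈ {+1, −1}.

Start at x=55: 55 → 30 → 116 → 1 → 13 → 32 → 5 → … (one orbit).
The orbit structure of x ↦ 13x mod 137: 2 orbits of sizes [136, 1].
With 2 cycles on 137 points, sign = (−1)^{137−2} = -1.

-1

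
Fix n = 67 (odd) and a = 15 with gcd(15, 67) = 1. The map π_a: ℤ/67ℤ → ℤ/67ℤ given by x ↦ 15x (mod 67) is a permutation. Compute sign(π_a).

Trace 25: π^k(25) = [25, 40, 64, 22, 62, 59, 14] for k=0..6.
π_15 has 7 disjoint cycles with lengths [11, 11, 11, 11, 11, 11, 1] on {0,…,66}.
With 7 cycles on 67 points, sign = (−1)^{67−7} = +1.

+1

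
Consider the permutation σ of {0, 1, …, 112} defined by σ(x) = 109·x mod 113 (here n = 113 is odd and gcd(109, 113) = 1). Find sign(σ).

+1

Orbit of 16 under x↦109x: [16, 49, 30, 106, 28, 1, 109]… (length divides ord_113(109)).
Cycle type of π: 7×16 + 1; total 17 cycles.
113 − 17 = 96 transpositions; sign(π) = (−1)^96 = +1.
Via Zolotarev, sign(π_{109}) = (109|113) = +1.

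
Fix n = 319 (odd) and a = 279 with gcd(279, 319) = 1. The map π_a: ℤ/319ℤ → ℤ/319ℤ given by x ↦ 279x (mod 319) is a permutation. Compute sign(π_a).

-1

Orbit of 246 under x↦279x: [246, 49, 273, 245, 89, 268, 126]… (length divides ord_319(279)).
Cycle type of π: 140×2 + 28 + 5×2 + 1; total 6 cycles.
With 6 cycles on 319 points, sign = (−1)^{319−6} = -1.
Via Zolotarev, sign(π_{279}) = (279|319) = -1.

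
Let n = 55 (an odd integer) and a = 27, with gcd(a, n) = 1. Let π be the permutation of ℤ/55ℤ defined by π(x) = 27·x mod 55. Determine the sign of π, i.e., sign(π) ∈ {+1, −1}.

Start at x=23: 23 → 16 → 47 → 4 → 53 → 1 → 27 → … (one orbit).
6 cycles of lengths [20, 20, 5, 5, 4, 1].
55 − 6 = 49 transpositions; sign(π) = (−1)^49 = -1.
Via Zolotarev, sign(π_{27}) = (27|55) = -1.

-1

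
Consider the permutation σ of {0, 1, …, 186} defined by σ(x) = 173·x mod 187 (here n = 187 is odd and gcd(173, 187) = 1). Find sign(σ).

+1

Start at x=100: 100 → 96 → 152 → 116 → 59 → 109 → 157 → … (one orbit).
5 cycles of lengths [80, 80, 16, 10, 1].
Σ(ℓ_i−1) = 187−5 = 182; sign = (−1)^182 = +1.
Check: (173/187) = +1 by Zolotarev.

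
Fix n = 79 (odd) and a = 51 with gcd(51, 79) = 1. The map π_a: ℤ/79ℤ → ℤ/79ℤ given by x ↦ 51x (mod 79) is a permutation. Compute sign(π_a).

Orbit of 25 under x↦51x: [25, 11, 8, 13, 31, 1, 51]… (length divides ord_79(51)).
Cycle lengths of π_51 on ℤ/79ℤ: [39, 39, 1]; 3 cycles in total.
3 cycles on 79: each ℓ→(−1)^(ℓ−1), product (−1)^76 = +1.
(51|79)_J = +1 (Zolotarev's lemma cross-check).

+1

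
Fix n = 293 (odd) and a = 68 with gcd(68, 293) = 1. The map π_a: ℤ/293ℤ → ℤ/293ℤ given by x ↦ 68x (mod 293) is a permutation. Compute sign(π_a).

+1

Orbit of 60 under x↦68x: [60, 271, 262, 236, 226, 132, 186]… (length divides ord_293(68)).
π_68 has 3 disjoint cycles with lengths [146, 146, 1] on {0,…,292}.
sign(π) = (−1)^{n − #cycles} = (−1)^{293−3} = (−1)^290 = +1.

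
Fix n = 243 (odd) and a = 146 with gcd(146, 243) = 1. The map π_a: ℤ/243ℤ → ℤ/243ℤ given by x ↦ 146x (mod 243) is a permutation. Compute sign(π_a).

Start at x=1: 1 → 146 → 175 → 35 → 7 → 50 → 10 → … (one orbit).
6 cycles of lengths [162, 54, 18, 6, 2, 1].
243 − 6 = 237 transpositions; sign(π) = (−1)^237 = -1.
Via Zolotarev, sign(π_{146}) = (146|243) = -1.

-1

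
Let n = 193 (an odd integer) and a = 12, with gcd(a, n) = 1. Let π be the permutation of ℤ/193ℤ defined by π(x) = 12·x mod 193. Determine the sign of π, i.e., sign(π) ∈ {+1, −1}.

+1

Orbit of 81 under x↦12x: [81, 7, 84, 43, 130, 16, 192]… (length divides ord_193(12)).
π_12 has 9 disjoint cycles with lengths [24, 24, 24, 24, 24, 24, 24, 24, 1] on {0,…,192}.
Σ(ℓ_i−1) = 193−9 = 184; sign = (−1)^184 = +1.
Check: (12/193) = +1 by Zolotarev.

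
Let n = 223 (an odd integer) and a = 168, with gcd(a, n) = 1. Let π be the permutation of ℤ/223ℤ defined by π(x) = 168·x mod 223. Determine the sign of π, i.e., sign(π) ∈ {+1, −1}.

Orbit of 119 under x↦168x: [119, 145, 53, 207, 211, 214, 49]… (length divides ord_223(168)).
π_168 has 2 disjoint cycles with lengths [222, 1] on {0,…,222}.
n − c = 223 − 2 = 221; sign = (−1)^221 = -1.
Check: (168/223) = -1 by Zolotarev.

-1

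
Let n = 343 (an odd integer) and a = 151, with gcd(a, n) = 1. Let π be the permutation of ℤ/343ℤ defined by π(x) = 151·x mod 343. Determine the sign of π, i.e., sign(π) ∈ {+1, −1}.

Orbit of 58 under x↦151x: [58, 183, 193, 331, 246, 102, 310]… (length divides ord_343(151)).
7 cycles of lengths [147, 147, 21, 21, 3, 3, 1].
With 7 cycles on 343 points, sign = (−1)^{343−7} = +1.
Via Zolotarev, sign(π_{151}) = (151|343) = +1.

+1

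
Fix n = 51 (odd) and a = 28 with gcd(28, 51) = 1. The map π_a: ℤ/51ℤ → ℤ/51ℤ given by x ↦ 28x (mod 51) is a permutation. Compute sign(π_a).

-1

Trace 43: π^k(43) = [43, 31, 1, 28, 19, 22, 4] for k=0..6.
Cycle type of π: 16×3 + 1×3; total 6 cycles.
sign(π) = (−1)^{n − #cycles} = (−1)^{51−6} = (−1)^45 = -1.
Zolotarev: (28|51) = -1, matching the cycle-count sign.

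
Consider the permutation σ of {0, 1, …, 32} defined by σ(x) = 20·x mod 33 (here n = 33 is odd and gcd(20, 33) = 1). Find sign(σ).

Start at x=26: 26 → 25 → 5 → 1 → 20 → 4 → 14 → … (one orbit).
Cycle lengths of π_20 on ℤ/33ℤ: [10, 10, 5, 5, 2, 1]; 6 cycles in total.
Σ(ℓ_i−1) = 33−6 = 27; sign = (−1)^27 = -1.
Zolotarev: (20|33) = -1, matching the cycle-count sign.

-1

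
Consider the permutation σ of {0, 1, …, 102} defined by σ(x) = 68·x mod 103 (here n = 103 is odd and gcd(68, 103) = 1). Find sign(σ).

+1

Start at x=52: 52 → 34 → 46 → 38 → 9 → 97 → 4 → … (one orbit).
3 cycles of lengths [51, 51, 1].
Σ(ℓ_i−1) = 103−3 = 100; sign = (−1)^100 = +1.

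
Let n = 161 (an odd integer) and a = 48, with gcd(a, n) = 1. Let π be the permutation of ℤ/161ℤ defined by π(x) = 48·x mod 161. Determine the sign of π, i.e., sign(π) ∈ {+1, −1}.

-1

Orbit of 13 under x↦48x: [13, 141, 6, 127, 139, 71, 27]… (length divides ord_161(48)).
The orbit structure of x ↦ 48x mod 161: 12 orbits of sizes [22, 22, 22, 22, 22, 22, 11, 11, 2, 2, 2, 1].
With 12 cycles on 161 points, sign = (−1)^{161−12} = -1.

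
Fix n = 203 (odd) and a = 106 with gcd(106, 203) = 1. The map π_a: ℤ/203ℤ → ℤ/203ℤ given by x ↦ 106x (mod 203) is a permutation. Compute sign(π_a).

Start at x=43: 43 → 92 → 8 → 36 → 162 → 120 → 134 → … (one orbit).
Cycle type of π: 28×7 + 1×7; total 14 cycles.
n − c = 203 − 14 = 189; sign = (−1)^189 = -1.
(106|203)_J = -1 (Zolotarev's lemma cross-check).

-1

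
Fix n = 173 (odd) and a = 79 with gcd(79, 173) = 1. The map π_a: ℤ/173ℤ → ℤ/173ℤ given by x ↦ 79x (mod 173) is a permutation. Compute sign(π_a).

Start at x=105: 105 → 164 → 154 → 56 → 99 → 36 → 76 → … (one orbit).
Cycle lengths of π_79 on ℤ/173ℤ: [172, 1]; 2 cycles in total.
With 2 cycles on 173 points, sign = (−1)^{173−2} = -1.

-1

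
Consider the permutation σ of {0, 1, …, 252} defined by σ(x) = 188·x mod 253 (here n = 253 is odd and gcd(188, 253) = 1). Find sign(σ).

Orbit of 144 under x↦188x: [144, 1, 188, 177, 133, 210, 12]… (length divides ord_253(188)).
Cycle lengths of π_188 on ℤ/253ℤ: [11, 11, 11, 11, 11, 11, 11, 11, 11, 11, 11, 11, 11, 11, 11, 11, 11, 11, 11, 11, 11, 11, 1, 1, 1, 1, 1, 1, 1, 1, 1, 1, 1]; 33 cycles in total.
33 cycles on 253: each ℓ→(−1)^(ℓ−1), product (−1)^220 = +1.

+1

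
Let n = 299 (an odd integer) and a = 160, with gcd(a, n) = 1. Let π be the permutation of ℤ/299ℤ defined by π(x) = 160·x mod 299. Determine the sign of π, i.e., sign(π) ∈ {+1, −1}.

-1

Orbit of 160 under x↦160x: [160, 185, 298, 139, 114, 1]… (length divides ord_299(160)).
Cycle lengths of π_160 on ℤ/299ℤ: [6, 6, 6, 6, 6, 6, 6, 6, 6, 6, 6, 6, 6, 6, 6, 6, 6, 6, 6, 6, 6, 6, 6, 6, 6, 6, 6, 6, 6, 6, 6, 6, 6, 6, 6, 6, 6, 6, 6, 6, 6, 6, 6, 6, 6, 6, 2, 2, 2, 2, 2, 2, 2, 2, 2, 2, 2, 1]; 58 cycles in total.
299 − 58 = 241 transpositions; sign(π) = (−1)^241 = -1.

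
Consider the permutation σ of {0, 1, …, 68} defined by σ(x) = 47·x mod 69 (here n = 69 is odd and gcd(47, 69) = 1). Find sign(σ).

-1

Start at x=47: 47 → 1 → 47 (one orbit).
46 cycles of lengths [2, 2, 2, 2, 2, 2, 2, 2, 2, 2, 2, 2, 2, 2, 2, 2, 2, 2, 2, 2, 2, 2, 2, 1, 1, 1, 1, 1, 1, 1, 1, 1, 1, 1, 1, 1, 1, 1, 1, 1, 1, 1, 1, 1, 1, 1].
n − c = 69 − 46 = 23; sign = (−1)^23 = -1.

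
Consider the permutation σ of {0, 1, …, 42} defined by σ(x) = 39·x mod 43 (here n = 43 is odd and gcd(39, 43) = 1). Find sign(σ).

-1

Start at x=16: 16 → 22 → 41 → 8 → 11 → 42 → 4 → … (one orbit).
Cycle type of π: 14×3 + 1; total 4 cycles.
Σ(ℓ_i−1) = 43−4 = 39; sign = (−1)^39 = -1.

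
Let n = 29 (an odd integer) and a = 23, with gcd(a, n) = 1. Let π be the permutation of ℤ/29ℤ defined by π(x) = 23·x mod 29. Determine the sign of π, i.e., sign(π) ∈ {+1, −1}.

+1

Orbit of 25 under x↦23x: [25, 24, 1, 23, 7, 16, 20]… (length divides ord_29(23)).
Cycle type of π: 7×4 + 1; total 5 cycles.
5 cycles on 29: each ℓ→(−1)^(ℓ−1), product (−1)^24 = +1.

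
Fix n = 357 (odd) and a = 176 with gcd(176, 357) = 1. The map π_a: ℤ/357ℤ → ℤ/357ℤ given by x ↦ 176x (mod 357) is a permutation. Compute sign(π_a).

+1

Orbit of 92 under x↦176x: [92, 127, 218, 169, 113, 253, 260]… (length divides ord_357(176)).
Decompose π into cycles: lengths [16, 16, 16, 16, 16, 16, 16, 16, 16, 16, 16, 16, 16, 16, 16, 16, 16, 16, 16, 16, 16, 2, 2, 2, 2, 2, 2, 2, 1, 1, 1, 1, 1, 1, 1] (35 cycles, including the fixed point 0).
357 − 35 = 322 transpositions; sign(π) = (−1)^322 = +1.
Via Zolotarev, sign(π_{176}) = (176|357) = +1.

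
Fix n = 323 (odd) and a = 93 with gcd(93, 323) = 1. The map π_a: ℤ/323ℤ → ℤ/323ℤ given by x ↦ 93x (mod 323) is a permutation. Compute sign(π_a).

Start at x=144: 144 → 149 → 291 → 254 → 43 → 123 → 134 → … (one orbit).
π_93 has 9 disjoint cycles with lengths [72, 72, 72, 72, 9, 9, 8, 8, 1] on {0,…,322}.
Σ(ℓ_i−1) = 323−9 = 314; sign = (−1)^314 = +1.
(93|323)_J = +1 (Zolotarev's lemma cross-check).

+1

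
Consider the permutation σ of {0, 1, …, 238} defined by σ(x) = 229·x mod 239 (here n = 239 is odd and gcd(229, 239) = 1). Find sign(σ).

Orbit of 10 under x↦229x: [10, 139, 44, 38, 98, 215, 1]… (length divides ord_239(229)).
Cycle lengths of π_229 on ℤ/239ℤ: [14, 14, 14, 14, 14, 14, 14, 14, 14, 14, 14, 14, 14, 14, 14, 14, 14, 1]; 18 cycles in total.
239 − 18 = 221 transpositions; sign(π) = (−1)^221 = -1.
(229|239)_J = -1 (Zolotarev's lemma cross-check).

-1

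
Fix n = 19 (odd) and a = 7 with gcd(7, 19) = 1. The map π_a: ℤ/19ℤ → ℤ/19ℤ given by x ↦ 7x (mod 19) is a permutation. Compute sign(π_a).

Trace 11: π^k(11) = [11, 1, 7] for k=0..2.
7 cycles of lengths [3, 3, 3, 3, 3, 3, 1].
sign(π) = (−1)^{n − #cycles} = (−1)^{19−7} = (−1)^12 = +1.

+1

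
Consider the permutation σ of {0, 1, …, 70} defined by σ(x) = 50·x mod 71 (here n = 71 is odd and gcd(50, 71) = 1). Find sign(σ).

+1

Orbit of 27 under x↦50x: [27, 1, 50, 15, 40, 12, 32]… (length divides ord_71(50)).
Cycle type of π: 35×2 + 1; total 3 cycles.
n − c = 71 − 3 = 68; sign = (−1)^68 = +1.
Via Zolotarev, sign(π_{50}) = (50|71) = +1.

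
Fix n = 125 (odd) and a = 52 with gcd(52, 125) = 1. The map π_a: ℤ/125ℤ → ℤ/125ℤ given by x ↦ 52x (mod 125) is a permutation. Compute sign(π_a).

-1

Trace 108: π^k(108) = [108, 116, 32, 39, 28, 81, 87] for k=0..6.
Cycle type of π: 100 + 20 + 4 + 1; total 4 cycles.
Σ(ℓ_i−1) = 125−4 = 121; sign = (−1)^121 = -1.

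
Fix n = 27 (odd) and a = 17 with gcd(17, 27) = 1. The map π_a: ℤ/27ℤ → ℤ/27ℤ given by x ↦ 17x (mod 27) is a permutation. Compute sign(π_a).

-1

Start at x=19: 19 → 26 → 10 → 8 → 1 → 17 → 19 (one orbit).
The orbit structure of x ↦ 17x mod 27: 8 orbits of sizes [6, 6, 6, 2, 2, 2, 2, 1].
With 8 cycles on 27 points, sign = (−1)^{27−8} = -1.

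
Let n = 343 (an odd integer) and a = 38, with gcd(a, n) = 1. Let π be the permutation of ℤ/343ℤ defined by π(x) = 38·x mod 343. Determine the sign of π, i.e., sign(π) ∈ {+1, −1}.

Start at x=24: 24 → 226 → 13 → 151 → 250 → 239 → 164 → … (one orbit).
Cycle type of π: 294 + 42 + 6 + 1; total 4 cycles.
n − c = 343 − 4 = 339; sign = (−1)^339 = -1.

-1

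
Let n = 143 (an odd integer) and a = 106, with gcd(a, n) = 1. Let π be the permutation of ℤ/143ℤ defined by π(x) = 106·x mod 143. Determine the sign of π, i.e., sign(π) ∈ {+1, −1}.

Trace 123: π^k(123) = [123, 25, 76, 48, 83, 75, 85] for k=0..6.
Cycle lengths of π_106 on ℤ/143ℤ: [60, 60, 12, 10, 1]; 5 cycles in total.
5 cycles on 143: each ℓ→(−1)^(ℓ−1), product (−1)^138 = +1.
(106|143)_J = +1 (Zolotarev's lemma cross-check).

+1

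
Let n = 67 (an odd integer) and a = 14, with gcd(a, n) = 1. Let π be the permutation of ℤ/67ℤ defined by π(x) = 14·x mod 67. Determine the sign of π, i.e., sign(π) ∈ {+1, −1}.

Start at x=22: 22 → 40 → 24 → 1 → 14 → 62 → 64 → … (one orbit).
7 cycles of lengths [11, 11, 11, 11, 11, 11, 1].
7 cycles on 67: each ℓ→(−1)^(ℓ−1), product (−1)^60 = +1.
Check: (14/67) = +1 by Zolotarev.

+1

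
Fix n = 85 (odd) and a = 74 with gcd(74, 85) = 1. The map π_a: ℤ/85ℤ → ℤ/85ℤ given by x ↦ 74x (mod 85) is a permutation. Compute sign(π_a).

Start at x=79: 79 → 66 → 39 → 81 → 44 → 26 → 54 → … (one orbit).
Decompose π into cycles: lengths [16, 16, 16, 16, 16, 2, 2, 1] (8 cycles, including the fixed point 0).
8 cycles on 85: each ℓ→(−1)^(ℓ−1), product (−1)^77 = -1.
Check: (74/85) = -1 by Zolotarev.

-1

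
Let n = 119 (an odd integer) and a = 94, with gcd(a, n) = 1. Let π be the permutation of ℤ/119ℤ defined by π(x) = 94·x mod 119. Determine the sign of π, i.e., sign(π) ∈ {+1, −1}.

Trace 72: π^k(72) = [72, 104, 18, 26, 64, 66, 16] for k=0..6.
Decompose π into cycles: lengths [24, 24, 24, 24, 8, 8, 6, 1] (8 cycles, including the fixed point 0).
sign(π) = (−1)^{n − #cycles} = (−1)^{119−8} = (−1)^111 = -1.
Zolotarev: (94|119) = -1, matching the cycle-count sign.

-1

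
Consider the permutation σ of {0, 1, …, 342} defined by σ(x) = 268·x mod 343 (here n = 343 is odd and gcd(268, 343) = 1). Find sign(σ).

+1

Trace 29: π^k(29) = [29, 226, 200, 92, 303, 256, 8] for k=0..6.
7 cycles of lengths [147, 147, 21, 21, 3, 3, 1].
7 cycles on 343: each ℓ→(−1)^(ℓ−1), product (−1)^336 = +1.
The Jacobi symbol (268|343) = +1 (Zolotarev) agrees.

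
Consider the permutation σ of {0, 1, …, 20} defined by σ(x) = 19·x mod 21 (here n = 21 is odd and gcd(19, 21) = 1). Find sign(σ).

-1

Start at x=16: 16 → 10 → 1 → 19 → 4 → 13 → 16 (one orbit).
Cycle type of π: 6×3 + 1×3; total 6 cycles.
n − c = 21 − 6 = 15; sign = (−1)^15 = -1.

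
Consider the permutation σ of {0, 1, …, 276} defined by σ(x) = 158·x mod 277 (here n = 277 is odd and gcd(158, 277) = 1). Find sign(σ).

Orbit of 20 under x↦158x: [20, 113, 126, 241, 129, 161, 231]… (length divides ord_277(158)).
π_158 has 2 disjoint cycles with lengths [276, 1] on {0,…,276}.
277 − 2 = 275 transpositions; sign(π) = (−1)^275 = -1.

-1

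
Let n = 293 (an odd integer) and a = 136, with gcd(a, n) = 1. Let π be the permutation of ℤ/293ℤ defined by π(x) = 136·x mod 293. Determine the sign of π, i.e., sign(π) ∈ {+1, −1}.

Start at x=63: 63 → 71 → 280 → 283 → 105 → 216 → 76 → … (one orbit).
The orbit structure of x ↦ 136x mod 293: 2 orbits of sizes [292, 1].
293 − 2 = 291 transpositions; sign(π) = (−1)^291 = -1.

-1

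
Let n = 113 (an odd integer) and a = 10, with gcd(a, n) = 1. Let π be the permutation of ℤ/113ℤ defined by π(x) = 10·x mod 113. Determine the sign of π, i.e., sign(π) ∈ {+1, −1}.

-1

Start at x=8: 8 → 80 → 9 → 90 → 109 → 73 → 52 → … (one orbit).
π_10 has 2 disjoint cycles with lengths [112, 1] on {0,…,112}.
Σ(ℓ_i−1) = 113−2 = 111; sign = (−1)^111 = -1.
(10|113)_J = -1 (Zolotarev's lemma cross-check).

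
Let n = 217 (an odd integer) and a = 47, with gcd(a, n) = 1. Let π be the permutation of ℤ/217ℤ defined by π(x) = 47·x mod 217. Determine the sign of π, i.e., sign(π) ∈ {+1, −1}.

Start at x=32: 32 → 202 → 163 → 66 → 64 → 187 → 109 → … (one orbit).
Cycle lengths of π_47 on ℤ/217ℤ: [30, 30, 30, 30, 30, 30, 6, 5, 5, 5, 5, 5, 5, 1]; 14 cycles in total.
With 14 cycles on 217 points, sign = (−1)^{217−14} = -1.
(47|217)_J = -1 (Zolotarev's lemma cross-check).

-1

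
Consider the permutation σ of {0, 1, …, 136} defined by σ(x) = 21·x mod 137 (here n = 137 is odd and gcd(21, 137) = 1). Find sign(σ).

-1

Trace 124: π^k(124) = [124, 1, 21, 30, 82, 78, 131] for k=0..6.
π_21 has 2 disjoint cycles with lengths [136, 1] on {0,…,136}.
2 cycles on 137: each ℓ→(−1)^(ℓ−1), product (−1)^135 = -1.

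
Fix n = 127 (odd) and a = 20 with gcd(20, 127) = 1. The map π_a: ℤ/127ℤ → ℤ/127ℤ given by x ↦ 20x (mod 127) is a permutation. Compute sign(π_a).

Orbit of 19 under x↦20x: [19, 126, 107, 108, 1, 20]… (length divides ord_127(20)).
The orbit structure of x ↦ 20x mod 127: 22 orbits of sizes [6, 6, 6, 6, 6, 6, 6, 6, 6, 6, 6, 6, 6, 6, 6, 6, 6, 6, 6, 6, 6, 1].
127 − 22 = 105 transpositions; sign(π) = (−1)^105 = -1.
Check: (20/127) = -1 by Zolotarev.

-1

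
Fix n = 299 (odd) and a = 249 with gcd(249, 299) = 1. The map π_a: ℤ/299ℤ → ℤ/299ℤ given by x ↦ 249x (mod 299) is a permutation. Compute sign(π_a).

+1

Start at x=282: 282 → 252 → 257 → 7 → 248 → 158 → 173 → … (one orbit).
Cycle lengths of π_249 on ℤ/299ℤ: [132, 132, 22, 12, 1]; 5 cycles in total.
Σ(ℓ_i−1) = 299−5 = 294; sign = (−1)^294 = +1.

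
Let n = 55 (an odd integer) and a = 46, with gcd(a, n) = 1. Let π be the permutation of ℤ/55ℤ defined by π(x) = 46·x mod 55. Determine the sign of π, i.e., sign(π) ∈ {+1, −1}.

-1

Trace 46: π^k(46) = [46, 26, 41, 16, 21, 31, 51] for k=0..6.
The orbit structure of x ↦ 46x mod 55: 10 orbits of sizes [10, 10, 10, 10, 10, 1, 1, 1, 1, 1].
sign(π) = (−1)^{n − #cycles} = (−1)^{55−10} = (−1)^45 = -1.
Via Zolotarev, sign(π_{46}) = (46|55) = -1.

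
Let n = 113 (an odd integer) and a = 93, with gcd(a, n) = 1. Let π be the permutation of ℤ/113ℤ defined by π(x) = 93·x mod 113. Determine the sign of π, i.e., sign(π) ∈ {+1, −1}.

Orbit of 20 under x↦93x: [20, 52, 90, 8, 66, 36, 71]… (length divides ord_113(93)).
The orbit structure of x ↦ 93x mod 113: 2 orbits of sizes [112, 1].
sign(π) = (−1)^{n − #cycles} = (−1)^{113−2} = (−1)^111 = -1.

-1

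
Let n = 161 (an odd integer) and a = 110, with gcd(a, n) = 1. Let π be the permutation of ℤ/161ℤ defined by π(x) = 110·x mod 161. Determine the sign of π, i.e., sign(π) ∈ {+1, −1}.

-1

Trace 48: π^k(48) = [48, 128, 73, 141, 54, 144, 62] for k=0..6.
Cycle type of π: 66×2 + 11×2 + 6 + 1; total 6 cycles.
161 − 6 = 155 transpositions; sign(π) = (−1)^155 = -1.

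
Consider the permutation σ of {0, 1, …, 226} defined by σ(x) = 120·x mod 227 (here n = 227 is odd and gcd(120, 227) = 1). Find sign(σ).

+1

Orbit of 69 under x↦120x: [69, 108, 21, 23, 36, 7, 159]… (length divides ord_227(120)).
Cycle type of π: 113×2 + 1; total 3 cycles.
Σ(ℓ_i−1) = 227−3 = 224; sign = (−1)^224 = +1.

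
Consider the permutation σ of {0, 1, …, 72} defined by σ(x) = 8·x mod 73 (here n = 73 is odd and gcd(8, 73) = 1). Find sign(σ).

+1

Orbit of 8 under x↦8x: [8, 64, 1]… (length divides ord_73(8)).
π_8 has 25 disjoint cycles with lengths [3, 3, 3, 3, 3, 3, 3, 3, 3, 3, 3, 3, 3, 3, 3, 3, 3, 3, 3, 3, 3, 3, 3, 3, 1] on {0,…,72}.
Σ(ℓ_i−1) = 73−25 = 48; sign = (−1)^48 = +1.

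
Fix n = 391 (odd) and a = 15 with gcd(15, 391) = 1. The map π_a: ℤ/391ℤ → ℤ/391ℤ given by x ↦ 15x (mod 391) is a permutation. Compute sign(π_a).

Trace 55: π^k(55) = [55, 43, 254, 291, 64, 178, 324] for k=0..6.
π_15 has 8 disjoint cycles with lengths [88, 88, 88, 88, 22, 8, 8, 1] on {0,…,390}.
n − c = 391 − 8 = 383; sign = (−1)^383 = -1.
Zolotarev: (15|391) = -1, matching the cycle-count sign.

-1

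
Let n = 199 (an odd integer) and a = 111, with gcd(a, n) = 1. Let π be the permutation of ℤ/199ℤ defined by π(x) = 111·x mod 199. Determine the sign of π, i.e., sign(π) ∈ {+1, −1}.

Start at x=90: 90 → 40 → 62 → 116 → 140 → 18 → 8 → … (one orbit).
7 cycles of lengths [33, 33, 33, 33, 33, 33, 1].
n − c = 199 − 7 = 192; sign = (−1)^192 = +1.
Via Zolotarev, sign(π_{111}) = (111|199) = +1.

+1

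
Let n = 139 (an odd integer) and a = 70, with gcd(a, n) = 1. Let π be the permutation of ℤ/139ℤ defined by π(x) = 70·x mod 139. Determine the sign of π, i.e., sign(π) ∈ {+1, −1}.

Trace 130: π^k(130) = [130, 65, 102, 51, 95, 117, 128] for k=0..6.
Cycle lengths of π_70 on ℤ/139ℤ: [138, 1]; 2 cycles in total.
With 2 cycles on 139 points, sign = (−1)^{139−2} = -1.
(70|139)_J = -1 (Zolotarev's lemma cross-check).

-1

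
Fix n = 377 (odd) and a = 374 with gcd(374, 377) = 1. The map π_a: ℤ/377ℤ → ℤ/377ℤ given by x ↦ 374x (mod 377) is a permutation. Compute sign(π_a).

Trace 264: π^k(264) = [264, 339, 114, 35, 272, 315, 186] for k=0..6.
The orbit structure of x ↦ 374x mod 377: 8 orbits of sizes [84, 84, 84, 84, 28, 6, 6, 1].
377 − 8 = 369 transpositions; sign(π) = (−1)^369 = -1.
Check: (374/377) = -1 by Zolotarev.

-1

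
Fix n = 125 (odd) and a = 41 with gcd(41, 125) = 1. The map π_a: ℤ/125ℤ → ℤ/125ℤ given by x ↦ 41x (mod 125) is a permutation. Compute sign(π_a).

+1

Orbit of 111 under x↦41x: [111, 51, 91, 106, 96, 61, 1]… (length divides ord_125(41)).
π_41 has 13 disjoint cycles with lengths [25, 25, 25, 25, 5, 5, 5, 5, 1, 1, 1, 1, 1] on {0,…,124}.
With 13 cycles on 125 points, sign = (−1)^{125−13} = +1.
Via Zolotarev, sign(π_{41}) = (41|125) = +1.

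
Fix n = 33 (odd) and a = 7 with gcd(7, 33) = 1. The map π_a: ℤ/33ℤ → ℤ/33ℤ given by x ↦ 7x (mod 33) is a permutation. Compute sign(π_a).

-1

Trace 28: π^k(28) = [28, 31, 19, 1, 7, 16, 13] for k=0..6.
Cycle lengths of π_7 on ℤ/33ℤ: [10, 10, 10, 1, 1, 1]; 6 cycles in total.
With 6 cycles on 33 points, sign = (−1)^{33−6} = -1.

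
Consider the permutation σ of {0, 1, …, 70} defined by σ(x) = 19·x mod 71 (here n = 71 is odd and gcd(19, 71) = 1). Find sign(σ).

+1

Orbit of 30 under x↦19x: [30, 2, 38, 12, 15, 1, 19]… (length divides ord_71(19)).
Decompose π into cycles: lengths [35, 35, 1] (3 cycles, including the fixed point 0).
Σ(ℓ_i−1) = 71−3 = 68; sign = (−1)^68 = +1.
(19|71)_J = +1 (Zolotarev's lemma cross-check).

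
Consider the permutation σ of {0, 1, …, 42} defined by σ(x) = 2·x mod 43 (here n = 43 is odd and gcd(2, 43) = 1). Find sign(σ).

Start at x=21: 21 → 42 → 41 → 39 → 35 → 27 → 11 → … (one orbit).
Decompose π into cycles: lengths [14, 14, 14, 1] (4 cycles, including the fixed point 0).
43 − 4 = 39 transpositions; sign(π) = (−1)^39 = -1.
Zolotarev: (2|43) = -1, matching the cycle-count sign.

-1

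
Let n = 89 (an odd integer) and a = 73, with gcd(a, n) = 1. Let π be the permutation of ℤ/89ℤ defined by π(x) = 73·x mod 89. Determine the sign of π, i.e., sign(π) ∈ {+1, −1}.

Trace 87: π^k(87) = [87, 32, 22, 4, 25, 45, 81] for k=0..6.
Decompose π into cycles: lengths [22, 22, 22, 22, 1] (5 cycles, including the fixed point 0).
Σ(ℓ_i−1) = 89−5 = 84; sign = (−1)^84 = +1.
The Jacobi symbol (73|89) = +1 (Zolotarev) agrees.

+1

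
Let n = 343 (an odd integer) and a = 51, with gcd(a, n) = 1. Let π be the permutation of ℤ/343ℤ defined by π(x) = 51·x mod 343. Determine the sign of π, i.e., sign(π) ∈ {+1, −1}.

+1

Orbit of 78 under x↦51x: [78, 205, 165, 183, 72, 242, 337]… (length divides ord_343(51)).
7 cycles of lengths [147, 147, 21, 21, 3, 3, 1].
Σ(ℓ_i−1) = 343−7 = 336; sign = (−1)^336 = +1.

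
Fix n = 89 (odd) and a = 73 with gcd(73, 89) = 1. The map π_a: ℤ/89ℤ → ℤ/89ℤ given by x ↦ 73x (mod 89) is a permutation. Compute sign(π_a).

+1

Trace 85: π^k(85) = [85, 64, 44, 8, 50, 1, 73] for k=0..6.
The orbit structure of x ↦ 73x mod 89: 5 orbits of sizes [22, 22, 22, 22, 1].
89 − 5 = 84 transpositions; sign(π) = (−1)^84 = +1.
The Jacobi symbol (73|89) = +1 (Zolotarev) agrees.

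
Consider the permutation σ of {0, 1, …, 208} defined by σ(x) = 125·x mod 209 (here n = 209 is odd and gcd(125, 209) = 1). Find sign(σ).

+1

Start at x=58: 58 → 144 → 26 → 115 → 163 → 102 → 1 → … (one orbit).
π_125 has 21 disjoint cycles with lengths [15, 15, 15, 15, 15, 15, 15, 15, 15, 15, 15, 15, 5, 5, 3, 3, 3, 3, 3, 3, 1] on {0,…,208}.
sign(π) = (−1)^{n − #cycles} = (−1)^{209−21} = (−1)^188 = +1.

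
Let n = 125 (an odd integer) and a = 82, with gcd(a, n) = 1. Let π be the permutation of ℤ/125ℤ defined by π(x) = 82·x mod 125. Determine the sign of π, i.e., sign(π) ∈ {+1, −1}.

-1

Trace 74: π^k(74) = [74, 68, 76, 107, 24, 93, 1] for k=0..6.
Cycle lengths of π_82 on ℤ/125ℤ: [20, 20, 20, 20, 20, 4, 4, 4, 4, 4, 4, 1]; 12 cycles in total.
Σ(ℓ_i−1) = 125−12 = 113; sign = (−1)^113 = -1.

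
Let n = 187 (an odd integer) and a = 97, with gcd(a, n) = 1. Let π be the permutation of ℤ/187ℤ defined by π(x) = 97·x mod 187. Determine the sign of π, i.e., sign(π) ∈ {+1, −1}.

Start at x=37: 37 → 36 → 126 → 67 → 141 → 26 → 91 → … (one orbit).
Cycle lengths of π_97 on ℤ/187ℤ: [80, 80, 16, 5, 5, 1]; 6 cycles in total.
With 6 cycles on 187 points, sign = (−1)^{187−6} = -1.
(97|187)_J = -1 (Zolotarev's lemma cross-check).

-1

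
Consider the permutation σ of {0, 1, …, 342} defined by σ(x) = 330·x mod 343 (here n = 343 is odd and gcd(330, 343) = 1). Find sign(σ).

+1

Trace 1: π^k(1) = [1, 330, 169, 204, 92, 176, 113] for k=0..6.
Cycle type of π: 49×6 + 7×6 + 1×7; total 19 cycles.
sign(π) = (−1)^{n − #cycles} = (−1)^{343−19} = (−1)^324 = +1.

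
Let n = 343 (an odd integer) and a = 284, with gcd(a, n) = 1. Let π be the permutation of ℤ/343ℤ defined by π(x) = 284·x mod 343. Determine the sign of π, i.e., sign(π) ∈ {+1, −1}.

Orbit of 240 under x↦284x: [240, 246, 235, 198, 323, 151, 9]… (length divides ord_343(284)).
π_284 has 7 disjoint cycles with lengths [147, 147, 21, 21, 3, 3, 1] on {0,…,342}.
7 cycles on 343: each ℓ→(−1)^(ℓ−1), product (−1)^336 = +1.

+1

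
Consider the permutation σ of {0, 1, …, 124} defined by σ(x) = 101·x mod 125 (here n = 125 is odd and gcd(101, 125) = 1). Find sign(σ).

Start at x=101: 101 → 76 → 51 → 26 → 1 → 101 (one orbit).
The orbit structure of x ↦ 101x mod 125: 45 orbits of sizes [5, 5, 5, 5, 5, 5, 5, 5, 5, 5, 5, 5, 5, 5, 5, 5, 5, 5, 5, 5, 1, 1, 1, 1, 1, 1, 1, 1, 1, 1, 1, 1, 1, 1, 1, 1, 1, 1, 1, 1, 1, 1, 1, 1, 1].
45 cycles on 125: each ℓ→(−1)^(ℓ−1), product (−1)^80 = +1.
(101|125)_J = +1 (Zolotarev's lemma cross-check).

+1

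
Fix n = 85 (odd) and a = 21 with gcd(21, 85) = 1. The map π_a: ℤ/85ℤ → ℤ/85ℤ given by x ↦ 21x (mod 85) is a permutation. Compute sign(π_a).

+1

Trace 1: π^k(1) = [1, 21, 16, 81] for k=0..3.
π_21 has 25 disjoint cycles with lengths [4, 4, 4, 4, 4, 4, 4, 4, 4, 4, 4, 4, 4, 4, 4, 4, 4, 4, 4, 4, 1, 1, 1, 1, 1] on {0,…,84}.
sign(π) = (−1)^{n − #cycles} = (−1)^{85−25} = (−1)^60 = +1.
The Jacobi symbol (21|85) = +1 (Zolotarev) agrees.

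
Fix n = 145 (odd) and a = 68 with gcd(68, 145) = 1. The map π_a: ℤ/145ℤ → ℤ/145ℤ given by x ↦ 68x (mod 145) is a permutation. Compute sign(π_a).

+1

Orbit of 81 under x↦68x: [81, 143, 9, 32, 1, 68, 129]… (length divides ord_145(68)).
7 cycles of lengths [28, 28, 28, 28, 28, 4, 1].
sign(π) = (−1)^{n − #cycles} = (−1)^{145−7} = (−1)^138 = +1.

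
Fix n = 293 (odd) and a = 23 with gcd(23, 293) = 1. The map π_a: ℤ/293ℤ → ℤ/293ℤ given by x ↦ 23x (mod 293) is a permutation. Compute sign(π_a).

Orbit of 237 under x↦23x: [237, 177, 262, 166, 9, 207, 73]… (length divides ord_293(23)).
2 cycles of lengths [292, 1].
sign(π) = (−1)^{n − #cycles} = (−1)^{293−2} = (−1)^291 = -1.
The Jacobi symbol (23|293) = -1 (Zolotarev) agrees.

-1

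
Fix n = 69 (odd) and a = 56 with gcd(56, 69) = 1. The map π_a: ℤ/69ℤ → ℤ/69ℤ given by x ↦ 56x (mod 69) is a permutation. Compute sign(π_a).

+1

Start at x=55: 55 → 44 → 49 → 53 → 1 → 56 → 31 → … (one orbit).
The orbit structure of x ↦ 56x mod 69: 5 orbits of sizes [22, 22, 22, 2, 1].
Σ(ℓ_i−1) = 69−5 = 64; sign = (−1)^64 = +1.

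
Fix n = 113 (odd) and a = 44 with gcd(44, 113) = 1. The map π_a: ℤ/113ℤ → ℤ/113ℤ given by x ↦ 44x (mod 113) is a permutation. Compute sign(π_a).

Start at x=18: 18 → 1 → 44 → 15 → 95 → 112 → 69 → … (one orbit).
π_44 has 15 disjoint cycles with lengths [8, 8, 8, 8, 8, 8, 8, 8, 8, 8, 8, 8, 8, 8, 1] on {0,…,112}.
With 15 cycles on 113 points, sign = (−1)^{113−15} = +1.
Via Zolotarev, sign(π_{44}) = (44|113) = +1.

+1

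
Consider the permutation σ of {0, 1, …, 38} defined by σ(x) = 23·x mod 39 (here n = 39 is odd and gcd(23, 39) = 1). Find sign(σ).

-1

Orbit of 1 under x↦23x: [1, 23, 22, 38, 16, 17]… (length divides ord_39(23)).
The orbit structure of x ↦ 23x mod 39: 8 orbits of sizes [6, 6, 6, 6, 6, 6, 2, 1].
sign(π) = (−1)^{n − #cycles} = (−1)^{39−8} = (−1)^31 = -1.
(23|39)_J = -1 (Zolotarev's lemma cross-check).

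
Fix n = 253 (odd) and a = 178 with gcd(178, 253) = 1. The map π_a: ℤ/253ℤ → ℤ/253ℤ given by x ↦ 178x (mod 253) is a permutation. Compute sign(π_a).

+1

Start at x=213: 213 → 217 → 170 → 153 → 163 → 172 → 3 → … (one orbit).
Cycle lengths of π_178 on ℤ/253ℤ: [110, 110, 22, 10, 1]; 5 cycles in total.
Σ(ℓ_i−1) = 253−5 = 248; sign = (−1)^248 = +1.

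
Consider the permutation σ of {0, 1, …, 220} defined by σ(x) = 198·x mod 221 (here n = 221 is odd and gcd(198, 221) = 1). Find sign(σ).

-1

Orbit of 209 under x↦198x: [209, 55, 61, 144, 3, 152, 40]… (length divides ord_221(198)).
The orbit structure of x ↦ 198x mod 221: 10 orbits of sizes [48, 48, 48, 48, 16, 3, 3, 3, 3, 1].
With 10 cycles on 221 points, sign = (−1)^{221−10} = -1.
(198|221)_J = -1 (Zolotarev's lemma cross-check).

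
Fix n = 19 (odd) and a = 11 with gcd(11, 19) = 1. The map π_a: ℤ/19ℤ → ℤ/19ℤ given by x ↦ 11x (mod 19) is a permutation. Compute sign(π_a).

Trace 1: π^k(1) = [1, 11, 7] for k=0..2.
π_11 has 7 disjoint cycles with lengths [3, 3, 3, 3, 3, 3, 1] on {0,…,18}.
With 7 cycles on 19 points, sign = (−1)^{19−7} = +1.
(11|19)_J = +1 (Zolotarev's lemma cross-check).

+1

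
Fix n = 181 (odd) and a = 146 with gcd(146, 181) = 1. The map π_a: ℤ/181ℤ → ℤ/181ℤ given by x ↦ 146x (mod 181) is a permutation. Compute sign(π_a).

Start at x=146: 146 → 139 → 22 → 135 → 162 → 122 → 74 → … (one orbit).
Cycle lengths of π_146 on ℤ/181ℤ: [20, 20, 20, 20, 20, 20, 20, 20, 20, 1]; 10 cycles in total.
sign(π) = (−1)^{n − #cycles} = (−1)^{181−10} = (−1)^171 = -1.
The Jacobi symbol (146|181) = -1 (Zolotarev) agrees.

-1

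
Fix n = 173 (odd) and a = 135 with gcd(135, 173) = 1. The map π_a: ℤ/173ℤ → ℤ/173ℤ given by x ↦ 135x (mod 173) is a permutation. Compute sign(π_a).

+1

Orbit of 119 under x↦135x: [119, 149, 47, 117, 52, 100, 6]… (length divides ord_173(135)).
π_135 has 5 disjoint cycles with lengths [43, 43, 43, 43, 1] on {0,…,172}.
5 cycles on 173: each ℓ→(−1)^(ℓ−1), product (−1)^168 = +1.
The Jacobi symbol (135|173) = +1 (Zolotarev) agrees.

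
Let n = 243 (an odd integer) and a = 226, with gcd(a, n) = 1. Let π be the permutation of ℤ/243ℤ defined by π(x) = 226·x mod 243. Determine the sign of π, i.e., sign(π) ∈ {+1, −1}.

Trace 127: π^k(127) = [127, 28, 10, 73, 217, 199, 19] for k=0..6.
Decompose π into cycles: lengths [27, 27, 27, 27, 27, 27, 9, 9, 9, 9, 9, 9, 3, 3, 3, 3, 3, 3, 1, 1, 1, 1, 1, 1, 1, 1, 1] (27 cycles, including the fixed point 0).
27 cycles on 243: each ℓ→(−1)^(ℓ−1), product (−1)^216 = +1.

+1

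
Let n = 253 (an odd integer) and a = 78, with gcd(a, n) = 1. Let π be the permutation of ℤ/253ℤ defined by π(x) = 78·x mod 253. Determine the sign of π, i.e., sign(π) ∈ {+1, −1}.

Start at x=12: 12 → 177 → 144 → 100 → 210 → 188 → 243 → … (one orbit).
π_78 has 33 disjoint cycles with lengths [11, 11, 11, 11, 11, 11, 11, 11, 11, 11, 11, 11, 11, 11, 11, 11, 11, 11, 11, 11, 11, 11, 1, 1, 1, 1, 1, 1, 1, 1, 1, 1, 1] on {0,…,252}.
Σ(ℓ_i−1) = 253−33 = 220; sign = (−1)^220 = +1.
The Jacobi symbol (78|253) = +1 (Zolotarev) agrees.

+1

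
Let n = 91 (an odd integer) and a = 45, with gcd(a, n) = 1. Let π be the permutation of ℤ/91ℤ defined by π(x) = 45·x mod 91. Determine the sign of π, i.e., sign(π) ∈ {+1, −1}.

+1

Trace 54: π^k(54) = [54, 64, 59, 16, 83, 4, 89] for k=0..6.
Cycle type of π: 12×7 + 6 + 1; total 9 cycles.
n − c = 91 − 9 = 82; sign = (−1)^82 = +1.
Via Zolotarev, sign(π_{45}) = (45|91) = +1.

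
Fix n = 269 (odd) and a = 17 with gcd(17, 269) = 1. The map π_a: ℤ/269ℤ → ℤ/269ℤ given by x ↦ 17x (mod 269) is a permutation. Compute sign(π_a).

-1

Trace 142: π^k(142) = [142, 262, 150, 129, 41, 159, 13] for k=0..6.
2 cycles of lengths [268, 1].
n − c = 269 − 2 = 267; sign = (−1)^267 = -1.
Check: (17/269) = -1 by Zolotarev.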